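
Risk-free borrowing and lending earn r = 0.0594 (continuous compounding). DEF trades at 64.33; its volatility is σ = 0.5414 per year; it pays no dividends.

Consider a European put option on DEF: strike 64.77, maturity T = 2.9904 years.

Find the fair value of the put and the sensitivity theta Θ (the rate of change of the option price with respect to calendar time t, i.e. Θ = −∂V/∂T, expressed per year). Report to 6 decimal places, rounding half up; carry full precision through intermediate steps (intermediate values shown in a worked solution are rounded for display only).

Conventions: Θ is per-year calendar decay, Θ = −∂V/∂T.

price = 16.636020
Θ = -1.278432

σ√T = 0.5414·√2.9904 = 0.936231
d₁ = (ln(S/K) + (r+σ²/2)T) / (σ√T) = (ln(64.33/64.77) + (0.0594+0.5414²/2)·2.9904) / 0.936231 = (-0.006816 + 0.615894) / 0.936231 = 0.650563
d₂ = d₁ − σ√T = 0.650563 − 0.936231 = -0.285667
e^{−rT} = 0.837252
N(−d₁) = 0.257664,  N(−d₂) = 0.612434
Put price V = K·e^{−rT}·N(−d₂) − S·N(−d₁) = 33.211560 − 16.575540 = 16.636020
φ(d₁) = (1/√(2π))·e^{−d₁²/2} = 0.322854
Θ = −S·φ(d₁)·σ/(2√T) + r·K·e^{−rT}·N(−d₂) = −3.251198 + 1.972767 = -1.278432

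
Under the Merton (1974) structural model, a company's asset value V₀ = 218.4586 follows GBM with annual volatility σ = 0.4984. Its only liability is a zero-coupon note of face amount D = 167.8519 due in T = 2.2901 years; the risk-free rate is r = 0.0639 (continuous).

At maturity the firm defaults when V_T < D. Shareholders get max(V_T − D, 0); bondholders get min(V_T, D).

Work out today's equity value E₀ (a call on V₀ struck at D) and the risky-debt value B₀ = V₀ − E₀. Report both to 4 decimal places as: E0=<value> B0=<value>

With assets at 218.4586 and a single debt payment of 167.8519 at 2.2901 years:
d₁ = [ln(V₀/D) + (r + σ²/2)T] / (σ√T)
   = [ln(218.4586/167.8519) + (0.0639 + 0.5·0.4984²)·2.2901] / (0.4984·√2.2901)
   = [0.263514 + 0.430771] / 0.754233 = 0.920519
d₂ = d₁ − σ√T = 0.920519 − 0.754233 = 0.166286
N(d₁) = 0.821349,  N(d₂) = 0.566034,  e^(−rT) = 0.863866
E₀ = V₀·N(d₁) − D·e^(−rT)·N(d₂)
   = 218.4586·0.821349 − 167.8519·0.863866·0.566034 = 97.354934
B₀ = V₀ − E₀ = 218.4586 − 97.354934 = 121.103666

E0=97.3549 B0=121.1037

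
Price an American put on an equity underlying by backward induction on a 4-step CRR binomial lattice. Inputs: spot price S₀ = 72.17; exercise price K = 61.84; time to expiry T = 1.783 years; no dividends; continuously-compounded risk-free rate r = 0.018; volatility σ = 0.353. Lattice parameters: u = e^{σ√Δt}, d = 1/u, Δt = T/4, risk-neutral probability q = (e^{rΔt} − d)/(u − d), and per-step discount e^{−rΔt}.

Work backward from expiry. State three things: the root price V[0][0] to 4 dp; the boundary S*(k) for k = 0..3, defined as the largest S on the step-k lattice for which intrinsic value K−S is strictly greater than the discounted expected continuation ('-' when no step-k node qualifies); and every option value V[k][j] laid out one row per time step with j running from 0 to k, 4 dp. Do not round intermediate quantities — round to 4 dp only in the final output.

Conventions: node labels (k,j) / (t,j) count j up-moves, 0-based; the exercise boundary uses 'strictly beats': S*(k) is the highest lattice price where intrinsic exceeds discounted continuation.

price = 7.6288
boundary = - - - 35.5873
tree:
7.6288
11.9912 2.6064
18.2109 4.8501 0.0000
26.2527 9.0253 0.0000 0.0000
33.7248 16.7948 0.0000 0.0000 0.0000

Δt=0.44575  u=1.26577  d=0.79003  q=0.45828  discount=0.99201
step 4 (expiry): payoffs max(K−S,0) = 33.7248 16.7948 0.0000 0.0000 0.0000
step 3: (k=3,j=0): S=35.5873, K−S=26.2527, hold=25.7585 ⇒ V=26.2527 exercise | (k=3,j=1): S=57.0168, K−S=4.8232, hold=9.0253 ⇒ V=9.0253 continue | (k=3,j=2): S=91.3504, K−S=0.0000, hold=0.0000 ⇒ V=0.0000 continue | (k=3,j=3): S=146.3587, K−S=0.0000, hold=0.0000 ⇒ V=0.0000 continue  boundary S*=35.5873
step 2: (k=2,j=0): S=45.0452, K−S=16.7948, hold=18.2109 ⇒ V=18.2109 continue | (k=2,j=1): S=72.1700, K−S=0.0000, hold=4.8501 ⇒ V=4.8501 continue | (k=2,j=2): S=115.6284, K−S=0.0000, hold=0.0000 ⇒ V=0.0000 continue  boundary S*=-
step 1: (k=1,j=0): S=57.0168, K−S=4.8232, hold=11.9912 ⇒ V=11.9912 continue | (k=1,j=1): S=91.3504, K−S=0.0000, hold=2.6064 ⇒ V=2.6064 continue  boundary S*=-
step 0: (k=0,j=0): S=72.1700, K−S=0.0000, hold=7.6288 ⇒ V=7.6288 continue  boundary S*=-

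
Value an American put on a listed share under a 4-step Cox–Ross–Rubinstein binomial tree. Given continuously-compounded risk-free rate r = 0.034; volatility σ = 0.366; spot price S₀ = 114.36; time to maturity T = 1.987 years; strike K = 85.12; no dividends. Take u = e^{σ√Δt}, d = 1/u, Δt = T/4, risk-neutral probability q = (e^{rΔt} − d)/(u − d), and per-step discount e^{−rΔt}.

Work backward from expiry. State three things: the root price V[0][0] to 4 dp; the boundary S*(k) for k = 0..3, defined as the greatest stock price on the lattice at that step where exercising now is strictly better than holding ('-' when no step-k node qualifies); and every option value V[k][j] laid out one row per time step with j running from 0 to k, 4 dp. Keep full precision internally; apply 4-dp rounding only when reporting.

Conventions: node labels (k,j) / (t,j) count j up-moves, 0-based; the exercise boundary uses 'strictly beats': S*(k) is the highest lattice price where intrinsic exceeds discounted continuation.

Δt=0.49675, u=1.29429, d=0.77263, q=0.46852, disc=e^(-rΔt)=0.98325
k=4 terminal: V=max(K-S,0) → 44.3675 16.8525 0.0000 0.0000 0.0000
k=3: j=0 S=52.7453 intr=32.3747 cont=30.9491 V=32.3747[EX]; j=1 S=88.3576 intr=0.0000 cont=8.8068 V=8.8068[hold]; j=2 S=148.0145 intr=0.0000 cont=0.0000 V=0.0000[hold]; j=3 S=247.9500 intr=0.0000 cont=0.0000 V=0.0000[hold]  S*(3)=52.7453
k=2: j=0 S=68.2675 intr=16.8525 cont=20.9754 V=20.9754[hold]; j=1 S=114.3600 intr=0.0000 cont=4.6023 V=4.6023[hold]; j=2 S=191.5729 intr=0.0000 cont=0.0000 V=0.0000[hold]  S*(2)=-
k=1: j=0 S=88.3576 intr=0.0000 cont=13.0815 V=13.0815[hold]; j=1 S=148.0145 intr=0.0000 cont=2.4051 V=2.4051[hold]  S*(1)=-
k=0: j=0 S=114.3600 intr=0.0000 cont=7.9441 V=7.9441[hold]  S*(0)=-

price = 7.9441
boundary = - - - 52.7453
tree:
7.9441
13.0815 2.4051
20.9754 4.6023 0.0000
32.3747 8.8068 0.0000 0.0000
44.3675 16.8525 0.0000 0.0000 0.0000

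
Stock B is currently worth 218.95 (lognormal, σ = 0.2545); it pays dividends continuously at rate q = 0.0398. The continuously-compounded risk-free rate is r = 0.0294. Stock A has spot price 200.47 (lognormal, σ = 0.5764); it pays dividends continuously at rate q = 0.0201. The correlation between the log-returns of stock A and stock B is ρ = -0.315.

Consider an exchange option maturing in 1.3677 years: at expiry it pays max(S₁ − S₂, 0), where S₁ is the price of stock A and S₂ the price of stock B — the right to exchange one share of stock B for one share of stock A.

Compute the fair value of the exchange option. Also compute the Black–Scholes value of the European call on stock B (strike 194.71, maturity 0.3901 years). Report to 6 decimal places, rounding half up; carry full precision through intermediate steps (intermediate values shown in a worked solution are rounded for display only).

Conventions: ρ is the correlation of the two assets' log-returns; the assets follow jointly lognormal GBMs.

exchange price = 57.893245
price(stock B call K=194.71) = 27.607473

σ_eff = √(σ₁² + σ₂² − 2ρσ₁σ₂) = √(0.5764² + 0.2545² − 2·-0.315·0.5764·0.2545) = 0.699589
d₁ = (ln(S₁/S₂) + (q₂ − q₁ + σ_eff²/2)T) / (σ_eff√T) = (ln(200.47/218.95) + (0.0398 − 0.0201 + 0.244712)·1.3677) / 0.818160 = 0.334235
d₂ = d₁ − σ_eff√T = 0.334235 − 0.818160 = -0.483925
N(d₁) = 0.630899,  N(d₂) = 0.314220
V = S₁·e^{−q₁T}·N(d₁) − S₂·e^{−q₂T}·N(d₂) = 123.046729 − 65.153483 = 57.893245
[vanilla: stock B call K=194.71]
σ√T = 0.2545·√0.3901 = 0.158956
d₁ = (ln(S/K) + (r−q+σ²/2)T) / (σ√T) = (ln(218.95/194.71) + (0.0294−0.0398+0.2545²/2)·0.3901) / 0.158956 = (0.117332 + 0.008576) / 0.158956 = 0.792099
d₂ = d₁ − σ√T = 0.792099 − 0.158956 = 0.633143
e^{−rT} = 0.988597
e^{−qT} = 0.984594
N(d₁) = 0.785848,  N(d₂) = 0.736680
price = S·e^{−qT}·N(d₁) − K·e^{−rT}·N(d₂) = 169.410729 − 141.803256 = 27.607473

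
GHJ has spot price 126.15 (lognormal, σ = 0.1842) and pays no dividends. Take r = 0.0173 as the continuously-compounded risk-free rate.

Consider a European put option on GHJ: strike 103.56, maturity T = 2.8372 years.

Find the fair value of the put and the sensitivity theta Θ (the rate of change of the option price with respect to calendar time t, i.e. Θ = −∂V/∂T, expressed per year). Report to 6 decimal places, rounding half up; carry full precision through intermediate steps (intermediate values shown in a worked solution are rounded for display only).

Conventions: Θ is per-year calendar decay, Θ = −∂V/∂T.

σ√T = 0.1842·√2.8372 = 0.310266
d₁ = (ln(S/K) + (r+σ²/2)T) / (σ√T) = (ln(126.15/103.56) + (0.0173+0.1842²/2)·2.8372) / 0.310266 = (0.197321 + 0.097216) / 0.310266 = 0.949303
d₂ = d₁ − σ√T = 0.949303 − 0.310266 = 0.639037
e^{−rT} = 0.952102
N(−d₁) = 0.171233,  N(−d₂) = 0.261400
Put price V = K·e^{−rT}·N(−d₂) − S·N(−d₁) = 25.773905 − 21.601082 = 4.172823
φ(d₁) = (1/√(2π))·e^{−d₁²/2} = 0.254227
Θ = −S·φ(d₁)·σ/(2√T) + r·K·e^{−rT}·N(−d₂) = −1.753574 + 0.445889 = -1.307686

price = 4.172823
Θ = -1.307686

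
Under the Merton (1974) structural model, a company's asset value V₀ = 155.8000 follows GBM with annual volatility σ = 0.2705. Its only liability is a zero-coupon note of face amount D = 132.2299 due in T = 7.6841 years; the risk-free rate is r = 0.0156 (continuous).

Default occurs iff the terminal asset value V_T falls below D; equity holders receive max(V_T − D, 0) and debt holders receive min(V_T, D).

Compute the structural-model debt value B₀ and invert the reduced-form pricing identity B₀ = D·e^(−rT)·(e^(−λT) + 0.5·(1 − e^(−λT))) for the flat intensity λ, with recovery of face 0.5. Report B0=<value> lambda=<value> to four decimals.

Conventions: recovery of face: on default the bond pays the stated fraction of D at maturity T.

Work the structural quantities from V₀ = 155.8000 against face 132.2299:
d₁ = [ln(V₀/D) + (r + σ²/2)T] / (σ√T)
   = [ln(155.8000/132.2299) + (0.0156 + 0.5·0.2705²)·7.6841] / (0.2705·√7.6841)
   = [0.164031 + 0.400996] / 0.749832 = 0.753538
d₂ = d₁ − σ√T = 0.753538 − 0.749832 = 0.003707
N(d₁) = 0.774437,  N(d₂) = 0.501479,  e^(−rT) = 0.887034
E₀ = V₀·N(d₁) − D·e^(−rT)·N(d₂)
   = 155.8000·0.774437 − 132.2299·0.887034·0.501479 = 61.837592
B₀ = V₀ − E₀ = 155.8000 − 61.837592 = 93.962408
e^(−λT) = (B₀·e^(rT)/D − 0.5)/(1 − 0.5) = (93.9624·1.127352/132.2299 − 0.5)/0.5 = 0.60219052
λ = −ln(0.60219052)/7.6841 = 0.066004

B0=93.9624 lambda=0.0660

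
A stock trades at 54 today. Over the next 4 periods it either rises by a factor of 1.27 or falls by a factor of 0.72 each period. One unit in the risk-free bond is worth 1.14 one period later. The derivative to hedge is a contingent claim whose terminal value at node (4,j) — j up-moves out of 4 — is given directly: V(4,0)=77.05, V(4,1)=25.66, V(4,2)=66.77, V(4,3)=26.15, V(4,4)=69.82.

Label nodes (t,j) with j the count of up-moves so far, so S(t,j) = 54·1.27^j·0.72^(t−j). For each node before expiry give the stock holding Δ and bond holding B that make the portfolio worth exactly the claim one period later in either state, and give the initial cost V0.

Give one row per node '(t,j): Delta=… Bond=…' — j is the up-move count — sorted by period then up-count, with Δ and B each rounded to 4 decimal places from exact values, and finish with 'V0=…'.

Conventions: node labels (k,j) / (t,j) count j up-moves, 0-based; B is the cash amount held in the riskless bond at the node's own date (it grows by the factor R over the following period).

Under the risk-neutral measure, an up-move has probability p* = (R−d)/(u−d) = 0.7636 and values discount at R = 1.14.
At maturity the claim pays: V(4,0)=77.0500, V(4,1)=25.6600, V(4,2)=66.7700, V(4,3)=26.1500, V(4,4)=69.8200
  t=3,j=0: stock 20.1554 → up 25.5973 (V=25.6600), down 14.5119 (V=77.0500). Price 33.1638; hedge Δ=-4.6358, bond B=126.6002.
  t=3,j=1: stock 35.5519 → up 45.1509 (V=66.7700), down 25.5973 (V=25.6600). Price 50.0466; hedge Δ=2.1024, bond B=-24.6989.
  t=3,j=2: stock 62.7096 → up 79.6411 (V=26.1500), down 45.1509 (V=66.7700). Price 31.3606; hedge Δ=-1.1777, bond B=105.2152.
  t=3,j=3: stock 110.6127 → up 140.4781 (V=69.8200), down 79.6411 (V=26.1500). Price 52.1912; hedge Δ=0.7178, bond B=-27.2088.
  t=2,j=0: stock 27.9936 → up 35.5519 (V=50.0466), down 20.1554 (V=33.1638). Price 40.4001; hedge Δ=1.0965, bond B=9.7041.
  t=2,j=1: stock 49.3776 → up 62.7096 (V=31.3606), down 35.5519 (V=50.0466). Price 31.3836; hedge Δ=-0.6881, bond B=65.3581.
  t=2,j=2: stock 87.0966 → up 110.6127 (V=52.1912), down 62.7096 (V=31.3606). Price 41.4628; hedge Δ=0.4348, bond B=3.5890.
  t=1,j=0: stock 38.8800 → up 49.3776 (V=31.3836), down 27.9936 (V=40.4001). Price 29.3989; hedge Δ=-0.4216, bond B=45.7925.
  t=1,j=1: stock 68.5800 → up 87.0966 (V=41.4628), down 49.3776 (V=31.3836). Price 34.2811; hedge Δ=0.2672, bond B=15.9552.
  t=0,j=0: stock 54.0000 → up 68.5800 (V=34.2811), down 38.8800 (V=29.3989). Price 29.0589; hedge Δ=0.1644, bond B=20.1822.
Check: Δ(0,0)·S0 + B(0,0) = 29.0589 = V0.

(0,0): Delta=0.1644 Bond=20.1822
(1,0): Delta=-0.4216 Bond=45.7925
(1,1): Delta=0.2672 Bond=15.9552
(2,0): Delta=1.0965 Bond=9.7041
(2,1): Delta=-0.6881 Bond=65.3581
(2,2): Delta=0.4348 Bond=3.5890
(3,0): Delta=-4.6358 Bond=126.6002
(3,1): Delta=2.1024 Bond=-24.6989
(3,2): Delta=-1.1777 Bond=105.2152
(3,3): Delta=0.7178 Bond=-27.2088
V0=29.0589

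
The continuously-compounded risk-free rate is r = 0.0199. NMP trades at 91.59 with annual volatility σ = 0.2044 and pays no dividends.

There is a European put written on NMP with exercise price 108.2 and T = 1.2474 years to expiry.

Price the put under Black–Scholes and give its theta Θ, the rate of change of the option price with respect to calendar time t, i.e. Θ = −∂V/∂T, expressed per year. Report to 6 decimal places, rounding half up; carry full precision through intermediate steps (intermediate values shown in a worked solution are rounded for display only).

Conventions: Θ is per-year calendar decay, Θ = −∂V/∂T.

σ√T = 0.2044·√1.2474 = 0.228288
d₁ = (ln(S/K) + (r+σ²/2)T) / (σ√T) = (ln(91.59/108.2) + (0.0199+0.2044²/2)·1.2474) / 0.228288 = (-0.166659 + 0.050881) / 0.228288 = -0.507158
d₂ = d₁ − σ√T = -0.507158 − 0.228288 = -0.735446
e^{−rT} = 0.975482
N(−d₁) = 0.693978,  N(−d₂) = 0.768966
Put price V = K·e^{−rT}·N(−d₂) − S·N(−d₁) = 81.162207 − 63.561441 = 17.600766
φ(d₁) = (1/√(2π))·e^{−d₁²/2} = 0.350799
Θ = −S·φ(d₁)·σ/(2√T) + r·K·e^{−rT}·N(−d₂) = −2.940045 + 1.615128 = -1.324917

price = 17.600766
Θ = -1.324917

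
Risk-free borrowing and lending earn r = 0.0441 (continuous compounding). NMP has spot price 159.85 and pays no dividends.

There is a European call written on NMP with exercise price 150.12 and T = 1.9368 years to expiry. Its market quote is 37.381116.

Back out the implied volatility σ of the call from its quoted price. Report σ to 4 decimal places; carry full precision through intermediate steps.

sigma = 0.3033

At σ = 0.3033 the Black–Scholes value reproduces the quote:
σ√T = 0.3033·√1.9368 = 0.422099
d₁ = (ln(S/K) + (r+σ²/2)T) / (σ√T) = (ln(159.85/150.12) + (0.0441+0.3033²/2)·1.9368) / 0.422099 = (0.062801 + 0.174497) / 0.422099 = 0.562184
d₂ = d₁ − σ√T = 0.562184 − 0.422099 = 0.140085
e^{−rT} = 0.918133
N(d₁) = 0.713005,  N(d₂) = 0.555704
V = S·N(d₁) − K·e^{−rT}·N(d₂) = 113.973822 − 76.592706 = 37.381116 (the observed quote) — the price is monotone increasing in volatility, hence this σ is the only solution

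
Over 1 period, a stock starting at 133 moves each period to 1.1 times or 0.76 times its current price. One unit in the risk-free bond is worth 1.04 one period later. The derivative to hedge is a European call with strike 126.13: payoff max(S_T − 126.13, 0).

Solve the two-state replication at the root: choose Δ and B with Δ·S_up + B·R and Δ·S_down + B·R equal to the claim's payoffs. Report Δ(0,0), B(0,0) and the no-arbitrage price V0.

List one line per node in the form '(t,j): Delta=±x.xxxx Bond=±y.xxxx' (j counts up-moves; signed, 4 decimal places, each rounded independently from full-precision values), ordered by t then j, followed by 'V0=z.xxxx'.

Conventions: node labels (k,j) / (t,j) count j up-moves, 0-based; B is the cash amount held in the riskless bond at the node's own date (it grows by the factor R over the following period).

(0,0): Delta=0.4460 Bond=-43.3518
V0=15.9717

Under the risk-neutral measure, an up-move has probability p* = (R−d)/(u−d) = 0.8235 and values discount at R = 1.04.
Expiry values: V(1,0)=0.0000, V(1,1)=20.1700
  t=0,j=0: stock 133.0000 → up 146.3000 (V=20.1700), down 101.0800 (V=0.0000). Price 15.9717; hedge Δ=0.4460, bond B=-43.3518.
Check: Δ(0,0)·S0 + B(0,0) = 15.9717 = V0.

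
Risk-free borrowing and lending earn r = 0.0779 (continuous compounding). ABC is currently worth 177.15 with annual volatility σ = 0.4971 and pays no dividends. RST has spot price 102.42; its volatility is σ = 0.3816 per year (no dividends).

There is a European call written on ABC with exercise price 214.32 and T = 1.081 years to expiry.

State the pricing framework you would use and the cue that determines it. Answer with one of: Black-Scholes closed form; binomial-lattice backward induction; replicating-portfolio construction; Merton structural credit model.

Key observation: a European-exercise option on ABC struck at 214.32 — a GBM underlying with constant parameters — admits an analytic price: the data contain no early exercise, no discrete tree, no debt structure.

framework: Black-Scholes closed form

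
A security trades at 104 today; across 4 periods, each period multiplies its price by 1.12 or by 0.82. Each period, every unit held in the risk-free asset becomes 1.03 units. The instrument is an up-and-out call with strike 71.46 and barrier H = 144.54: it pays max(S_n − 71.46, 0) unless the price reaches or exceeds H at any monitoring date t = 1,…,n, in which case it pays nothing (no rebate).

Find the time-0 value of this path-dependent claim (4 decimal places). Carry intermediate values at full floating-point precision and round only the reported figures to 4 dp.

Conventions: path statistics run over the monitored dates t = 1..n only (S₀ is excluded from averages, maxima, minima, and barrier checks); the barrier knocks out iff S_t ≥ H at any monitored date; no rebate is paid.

Risk-neutral up-probability p* = (R−d)/(u−d) = (1.03−0.82)/(1.12−0.82) = 0.7000; the claim prices as the p*-weighted sum of path payoffs discounted by R^4.
Enumerate all 2^4 = 16 price paths (U = up ×1.12, D = down ×0.82); each path with k up-moves has probability p*^k·(1−p*)^(4−k).
DDDD: M=85.2800, payoff=0.0000, prob=0.008100
UDDD: M=116.4800, payoff=0.0000, prob=0.018900
DUDD: M=95.5136, payoff=0.0000, prob=0.018900
UUDD: M=130.4576, payoff=16.2597, prob=0.044100
DDUD: M=85.2800, payoff=0.0000, prob=0.018900
UDUD: M=116.4800, payoff=16.2597, prob=0.044100
DUUD: M=106.9752, payoff=16.2597, prob=0.044100
UUUD: M=146.1125, payoff=0.0000, prob=0.102900
DDDU: M=85.2800, payoff=0.0000, prob=0.018900
UDDU: M=116.4800, payoff=16.2597, prob=0.044100
DUDU: M=95.5136, payoff=16.2597, prob=0.044100
UUDU: M=130.4576, payoff=48.3523, prob=0.102900
DDUU: M=87.7197, payoff=16.2597, prob=0.044100
UDUU: M=119.8123, payoff=48.3523, prob=0.102900
DUUU: M=119.8123, payoff=48.3523, prob=0.102900
UUUU: M=163.6460, payoff=0.0000, prob=0.240100
Price = Σ prob·payoff / R^4 = 19.228657 / 1.125509 = 17.0844

price = 17.0844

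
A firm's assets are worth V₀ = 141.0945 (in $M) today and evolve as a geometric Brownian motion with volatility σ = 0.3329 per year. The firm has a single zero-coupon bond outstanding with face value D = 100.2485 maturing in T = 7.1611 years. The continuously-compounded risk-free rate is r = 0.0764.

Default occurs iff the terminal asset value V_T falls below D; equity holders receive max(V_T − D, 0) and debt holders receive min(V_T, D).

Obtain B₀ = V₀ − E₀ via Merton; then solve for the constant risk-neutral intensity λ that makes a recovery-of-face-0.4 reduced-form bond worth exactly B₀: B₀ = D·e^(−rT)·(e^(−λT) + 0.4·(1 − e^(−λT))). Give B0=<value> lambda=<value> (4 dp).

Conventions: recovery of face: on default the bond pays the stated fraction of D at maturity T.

With assets at 141.0945 and a single debt payment of 100.2485 at 7.1611 years:
d₁ = [ln(V₀/D) + (r + σ²/2)T] / (σ√T)
   = [ln(141.0945/100.2485) + (0.0764 + 0.5·0.3329²)·7.1611] / (0.3329·√7.1611)
   = [0.341778 + 0.943913] / 0.890848 = 1.443221
d₂ = d₁ − σ√T = 1.443221 − 0.890848 = 0.552373
N(d₁) = 0.925521,  N(d₂) = 0.709654,  e^(−rT) = 0.578621
E₀ = V₀·N(d₁) − D·e^(−rT)·N(d₂)
   = 141.0945·0.925521 − 100.2485·0.578621·0.709654 = 89.421841
B₀ = V₀ − E₀ = 141.0945 − 89.421841 = 51.672659
e^(−λT) = (B₀·e^(rT)/D − 0.4)/(1 − 0.4) = (51.6727·1.728248/100.2485 − 0.4)/0.6 = 0.81803099
λ = −ln(0.81803099)/7.1611 = 0.028048

B0=51.6727 lambda=0.0280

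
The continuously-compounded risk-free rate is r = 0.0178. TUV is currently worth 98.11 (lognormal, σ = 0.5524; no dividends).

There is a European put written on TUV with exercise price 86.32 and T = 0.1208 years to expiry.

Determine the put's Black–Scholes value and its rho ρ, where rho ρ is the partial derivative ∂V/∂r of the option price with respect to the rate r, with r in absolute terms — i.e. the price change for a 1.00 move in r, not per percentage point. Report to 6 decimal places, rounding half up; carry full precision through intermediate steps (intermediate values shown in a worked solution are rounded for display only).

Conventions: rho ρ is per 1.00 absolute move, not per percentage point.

price = 2.610160
ρ = -2.916236

σ√T = 0.5524·√0.1208 = 0.191994
d₁ = (ln(S/K) + (r+σ²/2)T) / (σ√T) = (ln(98.11/86.32) + (0.0178+0.5524²/2)·0.1208) / 0.191994 = (0.128028 + 0.020581) / 0.191994 = 0.774030
d₂ = d₁ − σ√T = 0.774030 − 0.191994 = 0.582037
e^{−rT} = 0.997852
N(−d₁) = 0.219456,  N(−d₂) = 0.280271
Put price V = K·e^{−rT}·N(−d₂) − S·N(−d₁) = 24.141027 − 21.530867 = 2.610160
ρ = −K·T·e^{−rT}·N(−d₂) = -2.916236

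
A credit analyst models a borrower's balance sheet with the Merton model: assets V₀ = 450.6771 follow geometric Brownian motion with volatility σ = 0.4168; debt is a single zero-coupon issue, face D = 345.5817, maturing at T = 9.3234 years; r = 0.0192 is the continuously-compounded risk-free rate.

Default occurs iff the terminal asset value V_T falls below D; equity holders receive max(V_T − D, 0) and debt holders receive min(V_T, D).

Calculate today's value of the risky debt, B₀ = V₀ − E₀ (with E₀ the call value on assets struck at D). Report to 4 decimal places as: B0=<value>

Apply the equity-as-call identities (strike 345.5817, horizon 9.3234 years):
d₁ = [ln(V₀/D) + (r + σ²/2)T] / (σ√T)
   = [ln(450.6771/345.5817) + (0.0192 + 0.5·0.4168²)·9.3234] / (0.4168·√9.3234)
   = [0.265522 + 0.988850] / 1.272667 = 0.985625
d₂ = d₁ − σ√T = 0.985625 − 1.272667 = -0.287043
N(d₁) = 0.837841,  N(d₂) = 0.387040,  e^(−rT) = 0.836098
E₀ = V₀·N(d₁) − D·e^(−rT)·N(d₂)
   = 450.6771·0.837841 − 345.5817·0.836098·0.387040 = 265.764523
B₀ = V₀ − E₀ = 450.6771 − 265.764523 = 184.912577

B0=184.9126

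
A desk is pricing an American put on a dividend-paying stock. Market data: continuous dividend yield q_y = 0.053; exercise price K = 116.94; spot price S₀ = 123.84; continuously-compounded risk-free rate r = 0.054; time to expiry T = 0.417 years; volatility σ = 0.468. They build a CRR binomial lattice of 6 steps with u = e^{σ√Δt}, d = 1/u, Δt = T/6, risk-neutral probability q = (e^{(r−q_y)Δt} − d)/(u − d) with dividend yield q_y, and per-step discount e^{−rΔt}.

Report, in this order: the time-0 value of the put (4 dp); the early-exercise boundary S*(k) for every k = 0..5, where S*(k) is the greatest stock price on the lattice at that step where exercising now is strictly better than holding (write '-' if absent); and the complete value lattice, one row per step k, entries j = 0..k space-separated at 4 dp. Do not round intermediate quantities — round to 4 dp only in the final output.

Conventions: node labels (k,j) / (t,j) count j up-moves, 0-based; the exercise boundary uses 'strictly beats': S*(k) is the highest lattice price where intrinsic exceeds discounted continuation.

price = 11.2568
boundary = - - - - 75.6016 85.5290
tree:
11.2568
16.5218 5.3974
23.4557 8.8185 1.5748
31.9471 14.0480 2.9795 0.0000
41.3384 21.5905 5.6373 0.0000 0.0000
50.1135 31.4110 10.6659 0.0000 0.0000 0.0000
57.8701 41.3384 20.1800 0.0000 0.0000 0.0000 0.0000

params: Δt=0.06950 u=1.13131 d=0.88393 q=0.46948 e^(-rΔt)=0.99625
t_6 payoffs: 57.8701 41.3384 20.1800 0.0000 0.0000 0.0000 0.0000
t_5: node(5,0) S=66.8265 payoff=50.1135 vs cont=49.9212 → 50.1135 [stop]  node(5,1) S=85.5290 payoff=31.4110 vs cont=31.2874 → 31.4110 [stop]  node(5,2) S=109.4658 payoff=7.4742 vs cont=10.6659 → 10.6659 [wait]  node(5,3) S=140.1017 payoff=0.0000 vs cont=0.0000 → 0.0000 [wait]  node(5,4) S=179.3116 payoff=0.0000 vs cont=0.0000 → 0.0000 [wait]  node(5,5) S=229.4950 payoff=0.0000 vs cont=0.0000 → 0.0000 [wait]  ⇒ S*(5)=85.5290
t_4: node(4,0) S=75.6016 payoff=41.3384 vs cont=41.1783 → 41.3384 [stop]  node(4,1) S=96.7600 payoff=20.1800 vs cont=21.5905 → 21.5905 [wait]  node(4,2) S=123.8400 payoff=0.0000 vs cont=5.6373 → 5.6373 [wait]  node(4,3) S=158.4988 payoff=0.0000 vs cont=0.0000 → 0.0000 [wait]  node(4,4) S=202.8573 payoff=0.0000 vs cont=0.0000 → 0.0000 [wait]  ⇒ S*(4)=75.6016
t_3: node(3,0) S=85.5290 payoff=31.4110 vs cont=31.9471 → 31.9471 [wait]  node(3,1) S=109.4658 payoff=7.4742 vs cont=14.0480 → 14.0480 [wait]  node(3,2) S=140.1017 payoff=0.0000 vs cont=2.9795 → 2.9795 [wait]  node(3,3) S=179.3116 payoff=0.0000 vs cont=0.0000 → 0.0000 [wait]  ⇒ S*(3)=-
t_2: node(2,0) S=96.7600 payoff=20.1800 vs cont=23.4557 → 23.4557 [wait]  node(2,1) S=123.8400 payoff=0.0000 vs cont=8.8185 → 8.8185 [wait]  node(2,2) S=158.4988 payoff=0.0000 vs cont=1.5748 → 1.5748 [wait]  ⇒ S*(2)=-
t_1: node(1,0) S=109.4658 payoff=7.4742 vs cont=16.5218 → 16.5218 [wait]  node(1,1) S=140.1017 payoff=0.0000 vs cont=5.3974 → 5.3974 [wait]  ⇒ S*(1)=-
t_0: node(0,0) S=123.8400 payoff=0.0000 vs cont=11.2568 → 11.2568 [wait]  ⇒ S*(0)=-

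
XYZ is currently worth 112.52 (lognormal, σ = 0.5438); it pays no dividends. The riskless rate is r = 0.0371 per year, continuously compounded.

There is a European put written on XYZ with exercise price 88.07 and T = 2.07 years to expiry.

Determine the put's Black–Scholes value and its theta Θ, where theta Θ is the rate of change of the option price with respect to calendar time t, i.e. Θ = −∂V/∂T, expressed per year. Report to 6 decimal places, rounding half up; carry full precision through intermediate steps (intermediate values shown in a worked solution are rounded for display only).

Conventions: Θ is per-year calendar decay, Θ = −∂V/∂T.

price = 16.369053
Θ = -4.659162

σ√T = 0.5438·√2.07 = 0.782392
d₁ = (ln(S/K) + (r+σ²/2)T) / (σ√T) = (ln(112.52/88.07) + (0.0371+0.5438²/2)·2.07) / 0.782392 = (0.244999 + 0.382866) / 0.782392 = 0.802494
d₂ = d₁ − σ√T = 0.802494 − 0.782392 = 0.020102
e^{−rT} = 0.926078
N(−d₁) = 0.211134,  N(−d₂) = 0.491981
Put price V = K·e^{−rT}·N(−d₂) − S·N(−d₁) = 40.125819 − 23.756766 = 16.369053
φ(d₁) = (1/√(2π))·e^{−d₁²/2} = 0.289113
Θ = −S·φ(d₁)·σ/(2√T) + r·K·e^{−rT}·N(−d₂) = −6.147830 + 1.488668 = -4.659162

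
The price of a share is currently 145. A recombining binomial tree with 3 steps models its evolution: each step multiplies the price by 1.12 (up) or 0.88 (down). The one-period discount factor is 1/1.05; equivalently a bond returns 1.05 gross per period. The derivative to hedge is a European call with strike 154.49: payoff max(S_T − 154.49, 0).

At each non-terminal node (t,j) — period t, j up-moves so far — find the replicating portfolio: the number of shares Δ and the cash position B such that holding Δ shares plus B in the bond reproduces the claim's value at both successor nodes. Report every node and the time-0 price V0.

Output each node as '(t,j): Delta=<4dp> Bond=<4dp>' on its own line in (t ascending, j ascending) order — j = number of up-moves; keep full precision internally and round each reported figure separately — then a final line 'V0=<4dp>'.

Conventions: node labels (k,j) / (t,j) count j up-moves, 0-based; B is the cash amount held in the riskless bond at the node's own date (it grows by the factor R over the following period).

Since d<R<u, set p* = (R−d)/(u−d) = 0.7083; price each node as the discounted p*-expectation of its children.
Terminal payoffs: V(3,0)=0.0000, V(3,1)=0.0000, V(3,2)=5.5714, V(3,3)=49.2246
  t=2,j=0: stock 112.2880 → up 125.7626 (V=0.0000), down 98.8134 (V=0.0000). Price 0.0000; hedge Δ=0.0000, bond B=0.0000.
  t=2,j=1: stock 142.9120 → up 160.0614 (V=5.5714), down 125.7626 (V=0.0000). Price 3.7585; hedge Δ=0.1624, bond B=-19.4558.
  t=2,j=2: stock 181.8880 → up 203.7146 (V=49.2246), down 160.0614 (V=5.5714). Price 34.7547; hedge Δ=1.0000, bond B=-147.1333.
  t=1,j=0: stock 127.6000 → up 142.9120 (V=3.7585), down 112.2880 (V=0.0000). Price 2.5355; hedge Δ=0.1227, bond B=-13.1250.
  t=1,j=1: stock 162.4000 → up 181.8880 (V=34.7547), down 142.9120 (V=3.7585). Price 24.4896; hedge Δ=0.7953, bond B=-104.6610.
  t=0,j=0: stock 145.0000 → up 162.4000 (V=24.4896), down 127.6000 (V=2.5355). Price 17.2251; hedge Δ=0.6309, bond B=-74.2505.
As a check, the time-0 holding Δ(0,0)·S0 + B(0,0) comes to 17.2251 — exactly V0.

(0,0): Delta=0.6309 Bond=-74.2505
(1,0): Delta=0.1227 Bond=-13.1250
(1,1): Delta=0.7953 Bond=-104.6610
(2,0): Delta=0.0000 Bond=0.0000
(2,1): Delta=0.1624 Bond=-19.4558
(2,2): Delta=1.0000 Bond=-147.1333
V0=17.2251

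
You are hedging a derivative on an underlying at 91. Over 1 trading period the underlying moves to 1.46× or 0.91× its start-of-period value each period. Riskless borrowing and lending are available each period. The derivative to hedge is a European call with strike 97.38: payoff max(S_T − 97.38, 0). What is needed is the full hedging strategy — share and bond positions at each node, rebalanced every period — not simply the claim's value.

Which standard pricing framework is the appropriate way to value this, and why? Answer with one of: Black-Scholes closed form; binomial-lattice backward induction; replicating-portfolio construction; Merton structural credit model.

framework: replicating-portfolio construction

Key observation: what is demanded is not a single number but the (Δ, B) position at each node of the 1.46/0.91 tree starting at 91; constructing those positions is the replicating-portfolio method.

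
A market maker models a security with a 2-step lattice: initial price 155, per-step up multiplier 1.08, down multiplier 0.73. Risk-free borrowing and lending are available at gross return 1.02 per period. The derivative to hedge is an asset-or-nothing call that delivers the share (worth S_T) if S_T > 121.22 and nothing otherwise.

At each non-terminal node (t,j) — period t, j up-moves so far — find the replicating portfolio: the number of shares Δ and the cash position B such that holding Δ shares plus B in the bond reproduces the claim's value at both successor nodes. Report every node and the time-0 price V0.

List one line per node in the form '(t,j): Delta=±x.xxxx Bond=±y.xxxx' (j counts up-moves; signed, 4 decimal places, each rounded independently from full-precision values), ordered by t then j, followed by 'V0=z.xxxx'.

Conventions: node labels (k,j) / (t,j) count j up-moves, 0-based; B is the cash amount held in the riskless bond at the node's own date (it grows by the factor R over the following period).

The replicating-portfolio and risk-neutral prices coincide; use p* = (1.02−0.73)/(1.08−0.73) = 0.8286 for the latter.
Payoffs at expiry: V(2,0)=0.0000, V(2,1)=122.2020, V(2,2)=180.7920
(1,0): S=113.1500. Δ = (V_up−V_dn)/(S_up−S_dn) = (122.2020−0.0000)/(122.2020−82.5995) = 3.0857. V = [p*·122.2020 + (1−p*)·0.0000]/1.02 = 99.2677. B = V − Δ·S = -249.8808.
(1,1): S=167.4000. Δ = (V_up−V_dn)/(S_up−S_dn) = (180.7920−122.2020)/(180.7920−122.2020) = 1.0000. V = [p*·180.7920 + (1−p*)·122.2020]/1.02 = 167.4000. B = V − Δ·S = 0.0000.
(0,0): S=155.0000. Δ = (V_up−V_dn)/(S_up−S_dn) = (167.4000−99.2677)/(167.4000−113.1500) = 1.2559. V = [p*·167.4000 + (1−p*)·99.2677]/1.02 = 152.6668. B = V − Δ·S = -41.9968.
Verification: the root portfolio costs Δ(0,0)·S0 + B(0,0) = 152.6668, matching V0.

(0,0): Delta=1.2559 Bond=-41.9968
(1,0): Delta=3.0857 Bond=-249.8808
(1,1): Delta=1.0000 Bond=0.0000
V0=152.6668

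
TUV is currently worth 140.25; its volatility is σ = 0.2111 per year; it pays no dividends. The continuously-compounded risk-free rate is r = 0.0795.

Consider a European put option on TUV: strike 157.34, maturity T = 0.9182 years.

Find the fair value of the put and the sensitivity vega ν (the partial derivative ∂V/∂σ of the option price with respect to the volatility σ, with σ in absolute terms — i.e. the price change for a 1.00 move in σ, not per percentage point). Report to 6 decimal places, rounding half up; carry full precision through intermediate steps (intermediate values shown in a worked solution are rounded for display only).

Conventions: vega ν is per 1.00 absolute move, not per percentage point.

σ√T = 0.2111·√0.9182 = 0.202282
d₁ = (ln(S/K) + (r+σ²/2)T) / (σ√T) = (ln(140.25/157.34) + (0.0795+0.2111²/2)·0.9182) / 0.202282 = (-0.114983 + 0.093456) / 0.202282 = -0.106419
d₂ = d₁ − σ√T = -0.106419 − 0.202282 = -0.308701
e^{−rT} = 0.929604
N(−d₁) = 0.542375,  N(−d₂) = 0.621225
Put price V = K·e^{−rT}·N(−d₂) − S·N(−d₁) = 90.862831 − 76.068106 = 14.794725
φ(d₁) = (1/√(2π))·e^{−d₁²/2} = 0.396690
ν = S·φ(d₁)·√T = 53.311682

price = 14.794725
ν = 53.311682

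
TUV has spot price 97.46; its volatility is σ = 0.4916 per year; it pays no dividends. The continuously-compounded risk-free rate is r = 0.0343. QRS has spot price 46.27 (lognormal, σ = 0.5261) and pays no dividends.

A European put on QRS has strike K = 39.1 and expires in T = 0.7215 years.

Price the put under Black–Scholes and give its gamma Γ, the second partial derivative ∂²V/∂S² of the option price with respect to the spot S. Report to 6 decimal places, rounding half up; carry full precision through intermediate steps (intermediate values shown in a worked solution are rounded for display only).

price = 4.071796
Γ = 0.015563

σ√T = 0.5261·√0.7215 = 0.446875
d₁ = (ln(S/K) + (r+σ²/2)T) / (σ√T) = (ln(46.27/39.1) + (0.0343+0.5261²/2)·0.7215) / 0.446875 = (0.168371 + 0.124596) / 0.446875 = 0.655591
d₂ = d₁ − σ√T = 0.655591 − 0.446875 = 0.208716
e^{−rT} = 0.975556
N(−d₁) = 0.256044,  N(−d₂) = 0.417335
Put price V = K·e^{−rT}·N(−d₂) − S·N(−d₁) = 15.918932 − 11.847137 = 4.071796
φ(d₁) = (1/√(2π))·e^{−d₁²/2} = 0.321796
Γ = φ(d₁) / (S·σ·√T) = 0.015563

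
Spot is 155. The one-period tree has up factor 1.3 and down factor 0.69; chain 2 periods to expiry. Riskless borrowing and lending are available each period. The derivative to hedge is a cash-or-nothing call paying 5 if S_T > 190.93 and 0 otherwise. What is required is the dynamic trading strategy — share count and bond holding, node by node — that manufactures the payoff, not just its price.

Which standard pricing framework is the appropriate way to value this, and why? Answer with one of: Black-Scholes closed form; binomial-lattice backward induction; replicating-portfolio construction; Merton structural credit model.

framework: replicating-portfolio construction

Key observation: the mandate to exhibit the hedge at every date and state singles out the replicating-portfolio construction on the 2-period tree with factors 1.3 and 0.69 from 155.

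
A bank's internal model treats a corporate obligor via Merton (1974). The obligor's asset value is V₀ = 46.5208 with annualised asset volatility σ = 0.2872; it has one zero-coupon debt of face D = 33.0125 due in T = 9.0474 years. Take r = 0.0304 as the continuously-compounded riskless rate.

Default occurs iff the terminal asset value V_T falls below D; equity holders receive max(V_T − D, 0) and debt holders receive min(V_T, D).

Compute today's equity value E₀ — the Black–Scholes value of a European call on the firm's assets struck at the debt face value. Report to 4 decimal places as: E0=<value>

With assets at 46.5208 and a single debt payment of 33.0125 at 9.0474 years:
d₁ = [ln(V₀/D) + (r + σ²/2)T] / (σ√T)
   = [ln(46.5208/33.0125) + (0.0304 + 0.5·0.2872²)·9.0474] / (0.2872·√9.0474)
   = [0.343013 + 0.648173] / 0.863866 = 1.147385
d₂ = d₁ − σ√T = 1.147385 − 0.863866 = 0.283519
N(d₁) = 0.874389,  N(d₂) = 0.611610,  e^(−rT) = 0.759541
E₀ = V₀·N(d₁) − D·e^(−rT)·N(d₂)
   = 46.5208·0.874389 − 33.0125·0.759541·0.611610 = 25.341528

E0=25.3415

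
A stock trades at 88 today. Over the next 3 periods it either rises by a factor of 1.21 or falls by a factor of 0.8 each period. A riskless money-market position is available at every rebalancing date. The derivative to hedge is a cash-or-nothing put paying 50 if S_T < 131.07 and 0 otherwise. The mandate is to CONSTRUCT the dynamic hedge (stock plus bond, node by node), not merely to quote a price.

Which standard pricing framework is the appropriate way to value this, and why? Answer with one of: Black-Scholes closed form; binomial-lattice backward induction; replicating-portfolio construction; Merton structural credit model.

Key observation: what is demanded is not a single number but the (Δ, B) position at each node of the 1.21/0.8 tree starting at 88; constructing those positions is the replicating-portfolio method.

framework: replicating-portfolio construction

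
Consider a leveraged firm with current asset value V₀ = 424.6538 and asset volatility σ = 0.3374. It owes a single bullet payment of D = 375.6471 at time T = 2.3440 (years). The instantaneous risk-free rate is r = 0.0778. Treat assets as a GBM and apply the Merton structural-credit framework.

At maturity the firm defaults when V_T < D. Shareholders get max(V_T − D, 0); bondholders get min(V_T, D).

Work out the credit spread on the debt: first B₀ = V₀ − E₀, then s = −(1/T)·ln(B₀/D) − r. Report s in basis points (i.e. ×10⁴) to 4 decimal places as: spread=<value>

spread=455.4296

Apply the equity-as-call identities (strike 375.6471, horizon 2.3440 years):
d₁ = [ln(V₀/D) + (r + σ²/2)T] / (σ√T)
   = [ln(424.6538/375.6471) + (0.0778 + 0.5·0.3374²)·2.3440] / (0.3374·√2.3440)
   = [0.122624 + 0.315782] / 0.516564 = 0.848698
d₂ = d₁ − σ√T = 0.848698 − 0.516564 = 0.332134
N(d₁) = 0.801975,  N(d₂) = 0.630106,  e^(−rT) = 0.833299
E₀ = V₀·N(d₁) − D·e^(−rT)·N(d₂)
   = 424.6538·0.801975 − 375.6471·0.833299·0.630106 = 143.322148
B₀ = V₀ − E₀ = 424.6538 − 143.322148 = 281.331652
spread = −(1/T)·ln(B₀/D) − r = −(1/2.3440)·ln(281.331652/375.6471) − 0.0778 = 0.04554296
in basis points: 0.04554296 × 10⁴ = 455.4296 bp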